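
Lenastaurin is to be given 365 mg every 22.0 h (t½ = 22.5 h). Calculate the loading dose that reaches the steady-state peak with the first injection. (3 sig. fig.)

k = ln 2 / 22.5 = 0.03081 h⁻¹
Accumulation ratio R = 1 / (1 − e^(−kτ)) = 1 / (1 − e^(−0.03081×22.0)) = 1 / (1 − 0.5078) = 2.032
Loading dose = maintenance dose × R = 365 × 2.032 ≈ 742 mg

742 mg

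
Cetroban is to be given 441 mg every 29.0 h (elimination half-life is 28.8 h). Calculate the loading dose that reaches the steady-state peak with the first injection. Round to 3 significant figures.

k = ln 2 / 28.8 = 0.02407 h⁻¹
Accumulation ratio R = 1 / (1 − e^(−kτ)) = 1 / (1 − e^(−0.02407×29.0)) = 1 / (1 − 0.4976) = 1.990
Loading dose = maintenance dose × R = 441 × 1.990 ≈ 878 mg

878 mg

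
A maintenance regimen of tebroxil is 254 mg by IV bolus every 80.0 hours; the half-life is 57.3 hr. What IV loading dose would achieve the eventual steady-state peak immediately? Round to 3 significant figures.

k = ln 2 / 57.3 = 0.01210 hr⁻¹
Accumulation ratio R = 1 / (1 − e^(−kτ)) = 1 / (1 − e^(−0.01210×80.0)) = 1 / (1 − 0.3799) = 1.613
Loading dose = maintenance dose × R = 254 × 1.613 ≈ 410 mg

410 mg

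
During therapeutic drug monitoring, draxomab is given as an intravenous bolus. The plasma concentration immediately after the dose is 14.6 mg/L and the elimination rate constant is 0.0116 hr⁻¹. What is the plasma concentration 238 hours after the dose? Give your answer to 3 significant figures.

C(t) = C₀ e^(−kt) = 14.6 × e^(−0.01160 × 238) = 14.6 × e^(−2.761) = 14.6 × 0.06324 ≈ 0.923 mg/L

0.923 mg/L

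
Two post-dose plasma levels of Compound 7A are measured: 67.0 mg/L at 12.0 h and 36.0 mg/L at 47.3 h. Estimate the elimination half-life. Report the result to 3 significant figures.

39.4 hours

k = ln(C₁/C₂) / (t₂ − t₁) = ln(67.0/36.0) / (47.3 − 12.0)
  = 0.6212 / 35.30 = 0.01760 h⁻¹
t½ = ln 2 / k = ln 2 / 0.01760 ≈ 39.4 hours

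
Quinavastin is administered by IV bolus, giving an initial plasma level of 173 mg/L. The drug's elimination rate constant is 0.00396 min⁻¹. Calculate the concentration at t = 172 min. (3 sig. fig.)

C(t) = C₀ e^(−kt) = 173 × e^(−0.003960 × 172) = 173 × e^(−0.6811) = 173 × 0.5060 ≈ 87.5 mg/L

87.5 mg/L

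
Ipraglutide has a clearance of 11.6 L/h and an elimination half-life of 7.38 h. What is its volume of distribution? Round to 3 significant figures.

k = ln 2 / t½ = ln 2 / 7.38 = 0.09392 h⁻¹
V = CL / k = 11.6 / 0.09392 ≈ 124 L

124 L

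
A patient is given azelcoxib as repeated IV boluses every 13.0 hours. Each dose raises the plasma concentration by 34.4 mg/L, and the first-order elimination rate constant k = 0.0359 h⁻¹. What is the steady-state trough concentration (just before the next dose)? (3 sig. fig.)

Fraction remaining after one interval: e^(−kτ) = e^(−0.03590 × 13.0) = 0.6271
R = 1 / (1 − 0.6271) = 2.681
Css,max = 34.4 × 2.681 = 92.24 mg/L
Css,min = Css,max × e^(−kτ) = 92.24 × 0.6271 ≈ 57.8 mg/L

57.8 mg/L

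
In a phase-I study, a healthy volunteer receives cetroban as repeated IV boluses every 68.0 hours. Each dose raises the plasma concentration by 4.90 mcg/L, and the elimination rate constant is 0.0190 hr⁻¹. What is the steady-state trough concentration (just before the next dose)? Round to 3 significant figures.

Fraction remaining after one interval: e^(−kτ) = e^(−0.01900 × 68.0) = 0.2747
R = 1 / (1 − 0.2747) = 1.379
Css,max = 4.90 × 1.379 = 6.756 mcg/L
Css,min = Css,max × e^(−kτ) = 6.756 × 0.2747 ≈ 1.86 mcg/L

1.86 mcg/L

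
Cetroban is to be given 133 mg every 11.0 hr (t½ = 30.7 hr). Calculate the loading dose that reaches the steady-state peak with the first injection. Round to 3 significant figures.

605 mg

k = ln 2 / 30.7 = 0.02258 hr⁻¹
Accumulation ratio R = 1 / (1 − e^(−kτ)) = 1 / (1 − e^(−0.02258×11.0)) = 1 / (1 − 0.7801) = 4.547
Loading dose = maintenance dose × R = 133 × 4.547 ≈ 605 mg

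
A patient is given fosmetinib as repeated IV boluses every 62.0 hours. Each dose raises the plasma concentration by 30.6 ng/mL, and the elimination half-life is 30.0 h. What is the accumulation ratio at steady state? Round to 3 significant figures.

k = ln 2 / 30.0 = 0.02310 h⁻¹
Fraction remaining after one interval: e^(−kτ) = e^(−0.02310 × 62.0) = 0.2387
R = 1 / (1 − 0.2387) = 1 / 0.7613 ≈ 1.31

1.31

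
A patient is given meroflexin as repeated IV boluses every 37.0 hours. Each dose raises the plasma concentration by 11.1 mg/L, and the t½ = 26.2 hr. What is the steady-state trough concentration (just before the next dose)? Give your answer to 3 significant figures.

k = ln 2 / 26.2 = 0.02646 hr⁻¹
Fraction remaining after one interval: e^(−kτ) = e^(−0.02646 × 37.0) = 0.3757
R = 1 / (1 − 0.3757) = 1.602
Css,max = 11.1 × 1.602 = 17.78 mg/L
Css,min = Css,max × e^(−kτ) = 17.78 × 0.3757 ≈ 6.68 mg/L

6.68 mg/L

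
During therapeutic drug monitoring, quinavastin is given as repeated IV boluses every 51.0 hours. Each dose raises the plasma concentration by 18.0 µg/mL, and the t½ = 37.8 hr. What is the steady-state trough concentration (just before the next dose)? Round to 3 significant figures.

k = ln 2 / 37.8 = 0.01834 hr⁻¹
Fraction remaining after one interval: e^(−kτ) = e^(−0.01834 × 51.0) = 0.3925
R = 1 / (1 − 0.3925) = 1.646
Css,max = 18.0 × 1.646 = 29.63 µg/mL
Css,min = Css,max × e^(−kτ) = 29.63 × 0.3925 ≈ 11.6 µg/mL

11.6 µg/mL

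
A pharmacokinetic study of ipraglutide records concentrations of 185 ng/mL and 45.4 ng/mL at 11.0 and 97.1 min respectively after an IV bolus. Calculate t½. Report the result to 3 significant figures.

42.5 minutes

k = ln(C₁/C₂) / (t₂ − t₁) = ln(185/45.4) / (97.1 − 11.0)
  = 1.405 / 86.10 = 0.01632 min⁻¹
t½ = ln 2 / k = ln 2 / 0.01632 ≈ 42.5 minutes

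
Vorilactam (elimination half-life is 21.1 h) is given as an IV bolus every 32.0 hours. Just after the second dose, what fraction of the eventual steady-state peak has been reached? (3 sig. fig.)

0.878

k = ln 2 / 21.1 = 0.03285 h⁻¹
f_n = 1 − e^(−nkτ) = 1 − e^(−2 × 0.03285 × 32.0) = 1 − e^(−2.102) = 1 − 0.1222 ≈ 0.878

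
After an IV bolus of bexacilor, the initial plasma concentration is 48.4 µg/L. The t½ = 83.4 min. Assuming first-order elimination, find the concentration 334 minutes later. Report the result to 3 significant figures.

k = ln 2 / 83.4 = 0.008311 min⁻¹
C(t) = C₀ e^(−kt) = 48.4 × e^(−0.008311 × 334) = 48.4 × e^(−2.776) = 48.4 × 0.06229 ≈ 3.01 µg/L

3.01 µg/L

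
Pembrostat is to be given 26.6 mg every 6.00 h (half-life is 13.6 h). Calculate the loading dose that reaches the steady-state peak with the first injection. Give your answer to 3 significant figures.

k = ln 2 / 13.6 = 0.05097 h⁻¹
Accumulation ratio R = 1 / (1 − e^(−kτ)) = 1 / (1 − e^(−0.05097×6.00)) = 1 / (1 − 0.7365) = 3.796
Loading dose = maintenance dose × R = 26.6 × 3.796 ≈ 101 mg

101 mg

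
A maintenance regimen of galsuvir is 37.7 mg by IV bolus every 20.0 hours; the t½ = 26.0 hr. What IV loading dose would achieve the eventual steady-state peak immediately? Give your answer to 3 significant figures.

k = ln 2 / 26.0 = 0.02666 hr⁻¹
Accumulation ratio R = 1 / (1 − e^(−kτ)) = 1 / (1 − e^(−0.02666×20.0)) = 1 / (1 − 0.5867) = 2.420
Loading dose = maintenance dose × R = 37.7 × 2.420 ≈ 91.2 mg

91.2 mg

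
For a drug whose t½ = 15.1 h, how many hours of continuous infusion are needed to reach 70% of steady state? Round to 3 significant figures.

k = ln 2 / 15.1 = 0.04590 h⁻¹
f = 1 − e^(−kt)  ⇒  t = −ln(1 − f) / k
t = −ln(1 − 0.7) / 0.04590 = 1.204 / 0.04590 ≈ 26.2 hours

26.2 hours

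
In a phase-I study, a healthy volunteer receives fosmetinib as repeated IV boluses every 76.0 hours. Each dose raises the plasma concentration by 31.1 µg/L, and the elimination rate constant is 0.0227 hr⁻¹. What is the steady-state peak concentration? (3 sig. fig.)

37.8 µg/L

Fraction remaining after one interval: e^(−kτ) = e^(−0.02270 × 76.0) = 0.1781
R = 1 / (1 − 0.1781) = 1.217
Css,max = 31.1 × 1.217 ≈ 37.8 µg/L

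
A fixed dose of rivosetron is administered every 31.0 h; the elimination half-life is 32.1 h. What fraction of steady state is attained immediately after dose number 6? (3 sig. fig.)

k = ln 2 / 32.1 = 0.02159 h⁻¹
f_n = 1 − e^(−nkτ) = 1 − e^(−6 × 0.02159 × 31.0) = 1 − e^(−4.016) = 1 − 0.01802 ≈ 0.982

0.982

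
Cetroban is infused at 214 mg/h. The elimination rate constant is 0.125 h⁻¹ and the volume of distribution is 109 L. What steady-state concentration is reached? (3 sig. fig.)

CL = k · V = 0.125 × 109 = 13.62 L/h
Css = rate / CL = 214 / 13.62 ≈ 15.7 µg/mL

15.7 µg/mL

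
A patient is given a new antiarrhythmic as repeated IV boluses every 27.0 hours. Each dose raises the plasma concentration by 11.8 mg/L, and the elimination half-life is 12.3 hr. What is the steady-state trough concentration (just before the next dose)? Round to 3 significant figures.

k = ln 2 / 12.3 = 0.05635 hr⁻¹
Fraction remaining after one interval: e^(−kτ) = e^(−0.05635 × 27.0) = 0.2184
R = 1 / (1 − 0.2184) = 1.279
Css,max = 11.8 × 1.279 = 15.10 mg/L
Css,min = Css,max × e^(−kτ) = 15.10 × 0.2184 ≈ 3.30 mg/L

3.30 mg/L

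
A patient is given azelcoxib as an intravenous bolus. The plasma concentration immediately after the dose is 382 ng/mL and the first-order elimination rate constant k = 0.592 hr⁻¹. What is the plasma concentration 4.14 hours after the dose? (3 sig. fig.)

32.9 ng/mL

C(t) = C₀ e^(−kt) = 382 × e^(−0.5920 × 4.14) = 382 × e^(−2.451) = 382 × 0.08622 ≈ 32.9 ng/mL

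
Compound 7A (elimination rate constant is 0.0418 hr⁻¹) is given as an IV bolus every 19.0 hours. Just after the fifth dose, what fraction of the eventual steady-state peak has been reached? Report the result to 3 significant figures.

0.981

f_n = 1 − e^(−nkτ) = 1 − e^(−5 × 0.04180 × 19.0) = 1 − e^(−3.971) = 1 − 0.01885 ≈ 0.981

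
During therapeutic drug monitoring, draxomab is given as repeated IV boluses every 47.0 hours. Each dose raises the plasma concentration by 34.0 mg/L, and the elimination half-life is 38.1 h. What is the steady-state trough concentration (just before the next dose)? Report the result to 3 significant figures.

25.2 mg/L

k = ln 2 / 38.1 = 0.01819 h⁻¹
Fraction remaining after one interval: e^(−kτ) = e^(−0.01819 × 47.0) = 0.4253
R = 1 / (1 − 0.4253) = 1.740
Css,max = 34.0 × 1.740 = 59.16 mg/L
Css,min = Css,max × e^(−kτ) = 59.16 × 0.4253 ≈ 25.2 mg/L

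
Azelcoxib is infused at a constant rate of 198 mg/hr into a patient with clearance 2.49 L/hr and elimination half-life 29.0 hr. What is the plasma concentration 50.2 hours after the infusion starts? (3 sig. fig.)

55.6 mg/L

Css = rate / CL = 198 / 2.49 = 79.52 mg/L
k = ln 2 / 29.0 = 0.02390 hr⁻¹
C(t) = Css (1 − e^(−kt)) = 79.52 × (1 − e^(−1.200)) = 79.52 × 0.6988 ≈ 55.6 mg/L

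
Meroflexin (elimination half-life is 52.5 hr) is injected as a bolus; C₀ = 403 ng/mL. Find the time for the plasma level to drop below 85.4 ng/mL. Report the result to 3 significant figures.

118 hours

k = ln 2 / 52.5 = 0.01320 hr⁻¹
C(t) = C₀ e^(−kt)  ⇒  t = ln(C₀/C) / k
t = ln(403/85.4) / 0.01320 = 1.552 / 0.01320 ≈ 118 hours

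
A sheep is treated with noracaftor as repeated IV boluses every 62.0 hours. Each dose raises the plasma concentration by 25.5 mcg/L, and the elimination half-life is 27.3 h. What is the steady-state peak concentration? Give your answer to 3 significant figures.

k = ln 2 / 27.3 = 0.02539 h⁻¹
Fraction remaining after one interval: e^(−kτ) = e^(−0.02539 × 62.0) = 0.2072
R = 1 / (1 − 0.2072) = 1.261
Css,max = 25.5 × 1.261 ≈ 32.2 mcg/L

32.2 mcg/L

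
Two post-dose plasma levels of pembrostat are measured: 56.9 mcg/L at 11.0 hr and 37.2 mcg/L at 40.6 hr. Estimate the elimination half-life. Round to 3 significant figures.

48.3 hours

k = ln(C₁/C₂) / (t₂ − t₁) = ln(56.9/37.2) / (40.6 − 11.0)
  = 0.4250 / 29.60 = 0.01436 hr⁻¹
t½ = ln 2 / k = ln 2 / 0.01436 ≈ 48.3 hours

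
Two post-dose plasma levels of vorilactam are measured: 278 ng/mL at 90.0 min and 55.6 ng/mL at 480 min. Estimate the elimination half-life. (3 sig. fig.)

k = ln(C₁/C₂) / (t₂ − t₁) = ln(278/55.6) / (480 − 90.0)
  = 1.609 / 390.0 = 0.004127 min⁻¹
t½ = ln 2 / k = ln 2 / 0.004127 ≈ 168 minutes

168 minutes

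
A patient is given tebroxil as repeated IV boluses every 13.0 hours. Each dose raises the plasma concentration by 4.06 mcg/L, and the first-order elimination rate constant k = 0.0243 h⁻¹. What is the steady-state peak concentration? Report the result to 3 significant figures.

Fraction remaining after one interval: e^(−kτ) = e^(−0.02430 × 13.0) = 0.7291
R = 1 / (1 − 0.7291) = 3.692
Css,max = 4.06 × 3.692 ≈ 15.0 mcg/L

15.0 mcg/L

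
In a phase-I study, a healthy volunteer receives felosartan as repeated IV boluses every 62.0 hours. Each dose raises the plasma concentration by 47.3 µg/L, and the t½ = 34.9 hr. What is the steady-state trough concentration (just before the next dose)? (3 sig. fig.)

19.5 µg/L

k = ln 2 / 34.9 = 0.01986 hr⁻¹
Fraction remaining after one interval: e^(−kτ) = e^(−0.01986 × 62.0) = 0.2919
R = 1 / (1 − 0.2919) = 1.412
Css,max = 47.3 × 1.412 = 66.80 µg/L
Css,min = Css,max × e^(−kτ) = 66.80 × 0.2919 ≈ 19.5 µg/L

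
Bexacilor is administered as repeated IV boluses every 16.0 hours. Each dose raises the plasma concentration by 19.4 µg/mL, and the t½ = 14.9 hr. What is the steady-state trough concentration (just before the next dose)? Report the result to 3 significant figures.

17.6 µg/mL

k = ln 2 / 14.9 = 0.04652 hr⁻¹
Fraction remaining after one interval: e^(−kτ) = e^(−0.04652 × 16.0) = 0.4751
R = 1 / (1 − 0.4751) = 1.905
Css,max = 19.4 × 1.905 = 36.96 µg/mL
Css,min = Css,max × e^(−kτ) = 36.96 × 0.4751 ≈ 17.6 µg/mL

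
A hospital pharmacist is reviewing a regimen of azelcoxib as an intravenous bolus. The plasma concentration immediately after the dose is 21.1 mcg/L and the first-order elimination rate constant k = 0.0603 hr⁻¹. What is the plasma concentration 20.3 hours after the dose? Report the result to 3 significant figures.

6.20 mcg/L

C(t) = C₀ e^(−kt) = 21.1 × e^(−0.06030 × 20.3) = 21.1 × e^(−1.224) = 21.1 × 0.2940 ≈ 6.20 mcg/L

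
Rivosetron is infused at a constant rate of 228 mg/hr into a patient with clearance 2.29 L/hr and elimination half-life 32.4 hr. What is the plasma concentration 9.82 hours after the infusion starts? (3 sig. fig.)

18.9 mg/L

Css = rate / CL = 228 / 2.29 = 99.56 mg/L
k = ln 2 / 32.4 = 0.02139 hr⁻¹
C(t) = Css (1 − e^(−kt)) = 99.56 × (1 − e^(−0.2101)) = 99.56 × 0.1895 ≈ 18.9 mg/L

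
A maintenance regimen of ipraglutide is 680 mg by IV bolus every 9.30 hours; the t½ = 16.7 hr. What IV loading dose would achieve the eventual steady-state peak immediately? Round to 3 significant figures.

2120 mg

k = ln 2 / 16.7 = 0.04151 hr⁻¹
Accumulation ratio R = 1 / (1 − e^(−kτ)) = 1 / (1 − e^(−0.04151×9.30)) = 1 / (1 − 0.6798) = 3.123
Loading dose = maintenance dose × R = 680 × 3.123 ≈ 2120 mg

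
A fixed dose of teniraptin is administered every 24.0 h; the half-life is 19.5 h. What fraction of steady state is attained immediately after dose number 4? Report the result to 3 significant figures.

k = ln 2 / 19.5 = 0.03555 h⁻¹
f_n = 1 − e^(−nkτ) = 1 − e^(−4 × 0.03555 × 24.0) = 1 − e^(−3.412) = 1 − 0.03296 ≈ 0.967

0.967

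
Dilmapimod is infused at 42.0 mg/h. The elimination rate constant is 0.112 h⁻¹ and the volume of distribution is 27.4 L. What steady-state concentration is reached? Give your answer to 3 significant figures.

CL = k · V = 0.112 × 27.4 = 3.069 L/h
Css = rate / CL = 42.0 / 3.069 ≈ 13.7 µg/mL

13.7 µg/mL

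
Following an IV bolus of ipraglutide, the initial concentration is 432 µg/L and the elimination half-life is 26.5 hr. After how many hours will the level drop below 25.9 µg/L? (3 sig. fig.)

k = ln 2 / 26.5 = 0.02616 hr⁻¹
C(t) = C₀ e^(−kt)  ⇒  t = ln(C₀/C) / k
t = ln(432/25.9) / 0.02616 = 2.814 / 0.02616 ≈ 108 hours

108 hours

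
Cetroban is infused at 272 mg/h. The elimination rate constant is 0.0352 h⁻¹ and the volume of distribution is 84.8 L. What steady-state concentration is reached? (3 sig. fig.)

CL = k · V = 0.0352 × 84.8 = 2.985 L/h
Css = rate / CL = 272 / 2.985 ≈ 91.1 mg/L

91.1 mg/L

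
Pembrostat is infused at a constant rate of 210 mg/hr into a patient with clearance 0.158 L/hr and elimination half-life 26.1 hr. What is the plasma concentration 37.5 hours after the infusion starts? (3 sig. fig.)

838 µg/mL

Css = rate / CL = 210 / 0.158 = 1329 µg/mL
k = ln 2 / 26.1 = 0.02656 hr⁻¹
C(t) = Css (1 − e^(−kt)) = 1329 × (1 − e^(−0.9959)) = 1329 × 0.6306 ≈ 838 µg/mL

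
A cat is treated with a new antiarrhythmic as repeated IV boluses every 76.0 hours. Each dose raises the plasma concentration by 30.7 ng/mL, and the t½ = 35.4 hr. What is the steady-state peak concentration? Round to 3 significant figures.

39.7 ng/mL

k = ln 2 / 35.4 = 0.01958 hr⁻¹
Fraction remaining after one interval: e^(−kτ) = e^(−0.01958 × 76.0) = 0.2258
R = 1 / (1 − 0.2258) = 1.292
Css,max = 30.7 × 1.292 ≈ 39.7 ng/mL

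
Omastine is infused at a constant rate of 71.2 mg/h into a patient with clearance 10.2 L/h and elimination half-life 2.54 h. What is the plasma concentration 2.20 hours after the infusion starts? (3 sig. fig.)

Css = rate / CL = 71.2 / 10.2 = 6.980 µg/mL
k = ln 2 / 2.54 = 0.2729 h⁻¹
C(t) = Css (1 − e^(−kt)) = 6.980 × (1 − e^(−0.6004)) = 6.980 × 0.4514 ≈ 3.15 µg/mL

3.15 µg/mL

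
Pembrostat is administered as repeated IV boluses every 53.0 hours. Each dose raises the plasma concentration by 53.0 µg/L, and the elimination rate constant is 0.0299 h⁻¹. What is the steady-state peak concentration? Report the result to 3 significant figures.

66.7 µg/L

Fraction remaining after one interval: e^(−kτ) = e^(−0.02990 × 53.0) = 0.2050
R = 1 / (1 − 0.2050) = 1.258
Css,max = 53.0 × 1.258 ≈ 66.7 µg/L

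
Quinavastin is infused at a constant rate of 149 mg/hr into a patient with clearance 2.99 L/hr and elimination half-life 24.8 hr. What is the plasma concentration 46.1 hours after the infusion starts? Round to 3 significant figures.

Css = rate / CL = 149 / 2.99 = 49.83 µg/mL
k = ln 2 / 24.8 = 0.02795 hr⁻¹
C(t) = Css (1 − e^(−kt)) = 49.83 × (1 − e^(−1.288)) = 49.83 × 0.7243 ≈ 36.1 µg/mL

36.1 µg/mL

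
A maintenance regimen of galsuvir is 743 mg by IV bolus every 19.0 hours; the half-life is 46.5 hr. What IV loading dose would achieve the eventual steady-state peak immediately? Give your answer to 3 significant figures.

k = ln 2 / 46.5 = 0.01491 hr⁻¹
Accumulation ratio R = 1 / (1 − e^(−kτ)) = 1 / (1 − e^(−0.01491×19.0)) = 1 / (1 − 0.7534) = 4.054
Loading dose = maintenance dose × R = 743 × 4.054 ≈ 3010 mg

3010 mg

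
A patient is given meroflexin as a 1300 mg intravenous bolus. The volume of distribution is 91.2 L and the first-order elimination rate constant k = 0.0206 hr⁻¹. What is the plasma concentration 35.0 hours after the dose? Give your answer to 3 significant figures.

6.93 mg/L

C₀ = dose / V = 1300 / 91.2 = 14.25 mg/L
C(t) = C₀ e^(−kt) = 14.25 × e^(−0.02060 × 35.0) = 14.25 × e^(−0.7210) = 14.25 × 0.4863 ≈ 6.93 mg/L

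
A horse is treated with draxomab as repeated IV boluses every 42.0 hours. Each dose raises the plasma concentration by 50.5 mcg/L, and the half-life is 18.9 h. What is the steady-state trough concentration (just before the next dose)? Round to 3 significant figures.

13.8 mcg/L

k = ln 2 / 18.9 = 0.03667 h⁻¹
Fraction remaining after one interval: e^(−kτ) = e^(−0.03667 × 42.0) = 0.2143
R = 1 / (1 − 0.2143) = 1.273
Css,max = 50.5 × 1.273 = 64.27 mcg/L
Css,min = Css,max × e^(−kτ) = 64.27 × 0.2143 ≈ 13.8 mcg/L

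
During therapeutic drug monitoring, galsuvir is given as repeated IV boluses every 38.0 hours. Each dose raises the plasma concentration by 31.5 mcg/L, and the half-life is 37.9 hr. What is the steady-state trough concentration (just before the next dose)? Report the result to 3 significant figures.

k = ln 2 / 37.9 = 0.01829 hr⁻¹
Fraction remaining after one interval: e^(−kτ) = e^(−0.01829 × 38.0) = 0.4991
R = 1 / (1 − 0.4991) = 1.996
Css,max = 31.5 × 1.996 = 62.89 mcg/L
Css,min = Css,max × e^(−kτ) = 62.89 × 0.4991 ≈ 31.4 mcg/L

31.4 mcg/L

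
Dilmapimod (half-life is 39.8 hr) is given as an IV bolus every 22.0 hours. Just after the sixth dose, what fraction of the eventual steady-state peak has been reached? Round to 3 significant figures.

k = ln 2 / 39.8 = 0.01742 hr⁻¹
f_n = 1 − e^(−nkτ) = 1 − e^(−6 × 0.01742 × 22.0) = 1 − e^(−2.299) = 1 − 0.1004 ≈ 0.900

0.900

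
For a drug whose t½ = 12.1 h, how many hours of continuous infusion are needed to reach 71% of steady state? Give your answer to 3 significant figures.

k = ln 2 / 12.1 = 0.05728 h⁻¹
f = 1 − e^(−kt)  ⇒  t = −ln(1 − f) / k
t = −ln(1 − 0.71) / 0.05728 = 1.238 / 0.05728 ≈ 21.6 hours

21.6 hours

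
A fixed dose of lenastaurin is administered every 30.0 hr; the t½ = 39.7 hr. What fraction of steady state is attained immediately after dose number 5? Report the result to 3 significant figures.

k = ln 2 / 39.7 = 0.01746 hr⁻¹
f_n = 1 − e^(−nkτ) = 1 − e^(−5 × 0.01746 × 30.0) = 1 − e^(−2.619) = 1 − 0.07288 ≈ 0.927

0.927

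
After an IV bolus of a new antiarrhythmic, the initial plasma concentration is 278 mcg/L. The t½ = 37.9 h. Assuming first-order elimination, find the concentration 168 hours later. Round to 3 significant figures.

12.9 mcg/L

k = ln 2 / 37.9 = 0.01829 h⁻¹
168 h is 4.433 half-lives, so C = 278 × (1/2)^4.433 = 278 × 0.04630 ≈ 12.9 mcg/L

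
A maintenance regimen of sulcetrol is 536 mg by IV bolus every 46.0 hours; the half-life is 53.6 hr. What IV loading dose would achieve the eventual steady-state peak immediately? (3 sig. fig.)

k = ln 2 / 53.6 = 0.01293 hr⁻¹
Accumulation ratio R = 1 / (1 − e^(−kτ)) = 1 / (1 − e^(−0.01293×46.0)) = 1 / (1 − 0.5516) = 2.230
Loading dose = maintenance dose × R = 536 × 2.230 ≈ 1200 mg

1200 mg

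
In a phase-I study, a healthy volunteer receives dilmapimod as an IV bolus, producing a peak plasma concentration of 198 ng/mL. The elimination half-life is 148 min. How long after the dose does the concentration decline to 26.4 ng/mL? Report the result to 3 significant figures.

k = ln 2 / 148 = 0.004683 min⁻¹
C(t) = C₀ e^(−kt)  ⇒  t = ln(C₀/C) / k
t = ln(198/26.4) / 0.004683 = 2.015 / 0.004683 ≈ 430 minutes

430 minutes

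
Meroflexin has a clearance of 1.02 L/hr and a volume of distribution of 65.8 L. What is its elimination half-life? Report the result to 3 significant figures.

k = CL / V = 1.02 / 65.8 = 0.01550 hr⁻¹
t½ = ln 2 / k = ln 2 / 0.01550 ≈ 44.7 hours

44.7 hours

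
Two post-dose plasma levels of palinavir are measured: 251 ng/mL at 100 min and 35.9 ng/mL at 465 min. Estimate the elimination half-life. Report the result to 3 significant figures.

k = ln(C₁/C₂) / (t₂ − t₁) = ln(251/35.9) / (465 − 100)
  = 1.945 / 365.0 = 0.005328 min⁻¹
t½ = ln 2 / k = ln 2 / 0.005328 ≈ 130 minutes

130 minutes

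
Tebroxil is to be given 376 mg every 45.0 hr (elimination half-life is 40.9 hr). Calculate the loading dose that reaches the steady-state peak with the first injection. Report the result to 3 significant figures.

k = ln 2 / 40.9 = 0.01695 hr⁻¹
Accumulation ratio R = 1 / (1 − e^(−kτ)) = 1 / (1 − e^(−0.01695×45.0)) = 1 / (1 − 0.4664) = 1.874
Loading dose = maintenance dose × R = 376 × 1.874 ≈ 705 mg

705 mg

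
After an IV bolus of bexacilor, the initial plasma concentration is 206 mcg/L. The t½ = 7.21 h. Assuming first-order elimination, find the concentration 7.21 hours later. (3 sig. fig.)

103 mcg/L

k = ln 2 / 7.21 = 0.09614 h⁻¹
7.21 h is 1.000 half-lives, so C = 206 × (1/2)^1.000 = 206 × 0.5000 ≈ 103 mcg/L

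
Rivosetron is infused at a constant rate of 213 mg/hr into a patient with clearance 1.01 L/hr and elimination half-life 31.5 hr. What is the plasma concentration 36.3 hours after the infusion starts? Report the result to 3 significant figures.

116 µg/mL

Css = rate / CL = 213 / 1.01 = 210.9 µg/mL
k = ln 2 / 31.5 = 0.02200 hr⁻¹
C(t) = Css (1 − e^(−kt)) = 210.9 × (1 − e^(−0.7988)) = 210.9 × 0.5501 ≈ 116 µg/mL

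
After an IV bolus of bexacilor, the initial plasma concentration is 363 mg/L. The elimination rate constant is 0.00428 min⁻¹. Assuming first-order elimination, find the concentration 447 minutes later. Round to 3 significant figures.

53.6 mg/L

C(t) = C₀ e^(−kt) = 363 × e^(−0.004280 × 447) = 363 × e^(−1.913) = 363 × 0.1476 ≈ 53.6 mg/L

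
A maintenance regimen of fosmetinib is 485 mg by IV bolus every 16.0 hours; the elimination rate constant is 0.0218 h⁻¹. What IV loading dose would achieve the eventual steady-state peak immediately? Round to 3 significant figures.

Accumulation ratio R = 1 / (1 − e^(−kτ)) = 1 / (1 − e^(−0.02180×16.0)) = 1 / (1 − 0.7055) = 3.396
Loading dose = maintenance dose × R = 485 × 3.396 ≈ 1650 mg

1650 mg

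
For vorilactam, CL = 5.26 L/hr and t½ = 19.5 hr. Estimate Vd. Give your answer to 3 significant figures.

148 L

k = ln 2 / t½ = ln 2 / 19.5 = 0.03555 hr⁻¹
V = CL / k = 5.26 / 0.03555 ≈ 148 L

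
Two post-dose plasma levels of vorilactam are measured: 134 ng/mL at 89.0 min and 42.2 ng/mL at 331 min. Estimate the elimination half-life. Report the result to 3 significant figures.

k = ln(C₁/C₂) / (t₂ − t₁) = ln(134/42.2) / (331 − 89.0)
  = 1.155 / 242.0 = 0.004774 min⁻¹
t½ = ln 2 / k = ln 2 / 0.004774 ≈ 145 minutes

145 minutes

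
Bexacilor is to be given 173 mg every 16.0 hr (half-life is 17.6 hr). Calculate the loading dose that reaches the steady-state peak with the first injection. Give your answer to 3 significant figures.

k = ln 2 / 17.6 = 0.03938 hr⁻¹
Accumulation ratio R = 1 / (1 − e^(−kτ)) = 1 / (1 − e^(−0.03938×16.0)) = 1 / (1 − 0.5325) = 2.139
Loading dose = maintenance dose × R = 173 × 2.139 ≈ 370 mg

370 mg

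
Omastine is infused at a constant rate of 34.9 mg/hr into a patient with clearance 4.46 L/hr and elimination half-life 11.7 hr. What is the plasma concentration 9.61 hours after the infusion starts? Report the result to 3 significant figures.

Css = rate / CL = 34.9 / 4.46 = 7.825 µg/mL
k = ln 2 / 11.7 = 0.05924 hr⁻¹
C(t) = Css (1 − e^(−kt)) = 7.825 × (1 − e^(−0.5693)) = 7.825 × 0.4341 ≈ 3.40 µg/mL

3.40 µg/mL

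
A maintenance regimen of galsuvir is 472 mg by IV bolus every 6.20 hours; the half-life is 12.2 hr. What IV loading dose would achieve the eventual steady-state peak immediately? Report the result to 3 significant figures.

k = ln 2 / 12.2 = 0.05682 hr⁻¹
Accumulation ratio R = 1 / (1 − e^(−kτ)) = 1 / (1 − e^(−0.05682×6.20)) = 1 / (1 − 0.7031) = 3.368
Loading dose = maintenance dose × R = 472 × 3.368 ≈ 1590 mg

1590 mg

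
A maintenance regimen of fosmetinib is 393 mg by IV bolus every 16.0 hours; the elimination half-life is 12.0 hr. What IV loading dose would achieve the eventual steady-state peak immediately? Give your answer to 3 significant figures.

k = ln 2 / 12.0 = 0.05776 hr⁻¹
Accumulation ratio R = 1 / (1 − e^(−kτ)) = 1 / (1 − e^(−0.05776×16.0)) = 1 / (1 − 0.3969) = 1.658
Loading dose = maintenance dose × R = 393 × 1.658 ≈ 652 mg

652 mg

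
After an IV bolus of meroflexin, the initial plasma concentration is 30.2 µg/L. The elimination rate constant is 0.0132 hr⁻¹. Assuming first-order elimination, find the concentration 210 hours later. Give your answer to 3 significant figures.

1.89 µg/L

C(t) = C₀ e^(−kt) = 30.2 × e^(−0.01320 × 210) = 30.2 × e^(−2.772) = 30.2 × 0.06254 ≈ 1.89 µg/L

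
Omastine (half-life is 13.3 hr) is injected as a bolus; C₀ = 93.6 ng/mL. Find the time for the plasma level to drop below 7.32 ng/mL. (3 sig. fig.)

48.9 hours

k = ln 2 / 13.3 = 0.05212 hr⁻¹
C(t) = C₀ e^(−kt)  ⇒  t = ln(C₀/C) / k
t = ln(93.6/7.32) / 0.05212 = 2.548 / 0.05212 ≈ 48.9 hours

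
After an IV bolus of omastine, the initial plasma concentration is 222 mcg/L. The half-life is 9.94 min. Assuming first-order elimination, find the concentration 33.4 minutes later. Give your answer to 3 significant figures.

21.6 mcg/L

k = ln 2 / 9.94 = 0.06973 min⁻¹
33.4 min is 3.360 half-lives, so C = 222 × (1/2)^3.360 = 222 × 0.09738 ≈ 21.6 mcg/L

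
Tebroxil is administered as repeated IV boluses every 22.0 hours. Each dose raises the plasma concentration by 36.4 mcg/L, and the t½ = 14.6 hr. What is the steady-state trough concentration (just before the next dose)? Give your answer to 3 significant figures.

19.8 mcg/L

k = ln 2 / 14.6 = 0.04748 hr⁻¹
Fraction remaining after one interval: e^(−kτ) = e^(−0.04748 × 22.0) = 0.3519
R = 1 / (1 − 0.3519) = 1.543
Css,max = 36.4 × 1.543 = 56.16 mcg/L
Css,min = Css,max × e^(−kτ) = 56.16 × 0.3519 ≈ 19.8 mcg/L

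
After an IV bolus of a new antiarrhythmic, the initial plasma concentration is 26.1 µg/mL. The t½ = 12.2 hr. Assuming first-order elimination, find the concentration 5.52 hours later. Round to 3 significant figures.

k = ln 2 / 12.2 = 0.05682 hr⁻¹
5.52 hr is 0.4525 half-lives, so C = 26.1 × (1/2)^0.4525 = 26.1 × 0.7308 ≈ 19.1 µg/mL

19.1 µg/mL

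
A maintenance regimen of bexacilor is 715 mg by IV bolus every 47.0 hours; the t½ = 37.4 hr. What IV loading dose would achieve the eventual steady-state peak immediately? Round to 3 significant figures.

1230 mg

k = ln 2 / 37.4 = 0.01853 hr⁻¹
Accumulation ratio R = 1 / (1 − e^(−kτ)) = 1 / (1 − e^(−0.01853×47.0)) = 1 / (1 − 0.4185) = 1.720
Loading dose = maintenance dose × R = 715 × 1.720 ≈ 1230 mg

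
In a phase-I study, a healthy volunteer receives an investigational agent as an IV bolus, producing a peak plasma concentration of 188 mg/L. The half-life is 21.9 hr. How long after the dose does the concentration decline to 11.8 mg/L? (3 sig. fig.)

k = ln 2 / 21.9 = 0.03165 hr⁻¹
C(t) = C₀ e^(−kt)  ⇒  t = ln(C₀/C) / k
t = ln(188/11.8) / 0.03165 = 2.768 / 0.03165 ≈ 87.5 hours

87.5 hours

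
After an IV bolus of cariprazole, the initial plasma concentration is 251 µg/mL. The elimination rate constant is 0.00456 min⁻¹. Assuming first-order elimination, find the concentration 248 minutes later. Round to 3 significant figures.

81.0 µg/mL

C(t) = C₀ e^(−kt) = 251 × e^(−0.004560 × 248) = 251 × e^(−1.131) = 251 × 0.3227 ≈ 81.0 µg/mL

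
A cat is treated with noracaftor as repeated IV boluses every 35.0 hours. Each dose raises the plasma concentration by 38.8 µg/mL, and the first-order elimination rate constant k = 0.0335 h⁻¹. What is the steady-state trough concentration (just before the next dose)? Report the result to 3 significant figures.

Fraction remaining after one interval: e^(−kτ) = e^(−0.03350 × 35.0) = 0.3096
R = 1 / (1 − 0.3096) = 1.448
Css,max = 38.8 × 1.448 = 56.20 µg/mL
Css,min = Css,max × e^(−kτ) = 56.20 × 0.3096 ≈ 17.4 µg/mL

17.4 µg/mL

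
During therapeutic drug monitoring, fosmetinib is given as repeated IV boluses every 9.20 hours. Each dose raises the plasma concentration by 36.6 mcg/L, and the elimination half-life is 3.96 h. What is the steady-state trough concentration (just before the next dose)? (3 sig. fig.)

9.14 mcg/L

k = ln 2 / 3.96 = 0.1750 h⁻¹
Fraction remaining after one interval: e^(−kτ) = e^(−0.1750 × 9.20) = 0.1998
R = 1 / (1 − 0.1998) = 1.250
Css,max = 36.6 × 1.250 = 45.74 mcg/L
Css,min = Css,max × e^(−kτ) = 45.74 × 0.1998 ≈ 9.14 mcg/L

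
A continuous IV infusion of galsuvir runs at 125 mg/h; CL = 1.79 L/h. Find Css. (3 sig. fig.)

69.8 mg/L

Css = infusion rate / CL = 125 / 1.79 ≈ 69.8 mg/L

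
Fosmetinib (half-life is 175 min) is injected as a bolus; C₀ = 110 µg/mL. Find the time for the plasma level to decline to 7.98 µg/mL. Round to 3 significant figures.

662 minutes

k = ln 2 / 175 = 0.003961 min⁻¹
C(t) = C₀ e^(−kt)  ⇒  t = ln(C₀/C) / k
t = ln(110/7.98) / 0.003961 = 2.624 / 0.003961 ≈ 662 minutes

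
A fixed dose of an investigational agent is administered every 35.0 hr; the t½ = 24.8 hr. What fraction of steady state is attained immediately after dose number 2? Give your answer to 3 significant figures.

0.859

k = ln 2 / 24.8 = 0.02795 hr⁻¹
f_n = 1 − e^(−nkτ) = 1 − e^(−2 × 0.02795 × 35.0) = 1 − e^(−1.956) = 1 − 0.1414 ≈ 0.859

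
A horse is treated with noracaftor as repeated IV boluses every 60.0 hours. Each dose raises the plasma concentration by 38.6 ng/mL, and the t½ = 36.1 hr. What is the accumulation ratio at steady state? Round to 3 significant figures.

k = ln 2 / 36.1 = 0.01920 hr⁻¹
Fraction remaining after one interval: e^(−kτ) = e^(−0.01920 × 60.0) = 0.3160
R = 1 / (1 − 0.3160) = 1 / 0.6840 ≈ 1.46

1.46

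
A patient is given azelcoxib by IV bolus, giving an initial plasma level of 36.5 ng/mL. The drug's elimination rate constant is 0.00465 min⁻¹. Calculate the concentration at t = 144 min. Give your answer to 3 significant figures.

18.7 ng/mL

C(t) = C₀ e^(−kt) = 36.5 × e^(−0.004650 × 144) = 36.5 × e^(−0.6696) = 36.5 × 0.5119 ≈ 18.7 ng/mL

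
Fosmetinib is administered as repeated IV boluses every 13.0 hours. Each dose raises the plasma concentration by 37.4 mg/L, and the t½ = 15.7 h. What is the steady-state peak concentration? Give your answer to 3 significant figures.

k = ln 2 / 15.7 = 0.04415 h⁻¹
Fraction remaining after one interval: e^(−kτ) = e^(−0.04415 × 13.0) = 0.5633
R = 1 / (1 − 0.5633) = 2.290
Css,max = 37.4 × 2.290 ≈ 85.6 mg/L

85.6 mg/L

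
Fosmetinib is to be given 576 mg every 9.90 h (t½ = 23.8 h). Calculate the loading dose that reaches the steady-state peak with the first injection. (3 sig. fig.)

2300 mg

k = ln 2 / 23.8 = 0.02912 h⁻¹
Accumulation ratio R = 1 / (1 − e^(−kτ)) = 1 / (1 − e^(−0.02912×9.90)) = 1 / (1 − 0.7495) = 3.992
Loading dose = maintenance dose × R = 576 × 3.992 ≈ 2300 mg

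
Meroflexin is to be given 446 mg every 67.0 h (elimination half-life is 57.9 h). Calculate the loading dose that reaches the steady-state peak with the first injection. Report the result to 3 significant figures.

809 mg

k = ln 2 / 57.9 = 0.01197 h⁻¹
Accumulation ratio R = 1 / (1 − e^(−kτ)) = 1 / (1 − e^(−0.01197×67.0)) = 1 / (1 − 0.4484) = 1.813
Loading dose = maintenance dose × R = 446 × 1.813 ≈ 809 mg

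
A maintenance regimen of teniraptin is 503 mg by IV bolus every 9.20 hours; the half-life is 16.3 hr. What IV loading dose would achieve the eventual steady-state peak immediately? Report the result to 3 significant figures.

1550 mg

k = ln 2 / 16.3 = 0.04252 hr⁻¹
Accumulation ratio R = 1 / (1 − e^(−kτ)) = 1 / (1 − e^(−0.04252×9.20)) = 1 / (1 − 0.6762) = 3.089
Loading dose = maintenance dose × R = 503 × 3.089 ≈ 1550 mg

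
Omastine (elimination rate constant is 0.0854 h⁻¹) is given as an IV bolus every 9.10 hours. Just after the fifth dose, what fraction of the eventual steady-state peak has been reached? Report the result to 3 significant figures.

f_n = 1 − e^(−nkτ) = 1 − e^(−5 × 0.08540 × 9.10) = 1 − e^(−3.886) = 1 − 0.02053 ≈ 0.979

0.979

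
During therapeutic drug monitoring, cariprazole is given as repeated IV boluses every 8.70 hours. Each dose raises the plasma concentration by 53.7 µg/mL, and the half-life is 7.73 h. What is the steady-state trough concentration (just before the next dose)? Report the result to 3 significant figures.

45.4 µg/mL

k = ln 2 / 7.73 = 0.08967 h⁻¹
Fraction remaining after one interval: e^(−kτ) = e^(−0.08967 × 8.70) = 0.4583
R = 1 / (1 − 0.4583) = 1.846
Css,max = 53.7 × 1.846 = 99.14 µg/mL
Css,min = Css,max × e^(−kτ) = 99.14 × 0.4583 ≈ 45.4 µg/mL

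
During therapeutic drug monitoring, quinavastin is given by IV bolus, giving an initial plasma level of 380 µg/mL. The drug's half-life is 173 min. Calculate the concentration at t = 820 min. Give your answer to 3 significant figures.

k = ln 2 / 173 = 0.004007 min⁻¹
C(t) = C₀ e^(−kt) = 380 × e^(−0.004007 × 820) = 380 × e^(−3.285) = 380 × 0.03742 ≈ 14.2 µg/mL

14.2 µg/mL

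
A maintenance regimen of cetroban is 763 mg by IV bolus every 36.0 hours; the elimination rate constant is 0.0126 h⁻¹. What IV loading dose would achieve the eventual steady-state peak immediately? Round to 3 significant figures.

2090 mg

Accumulation ratio R = 1 / (1 − e^(−kτ)) = 1 / (1 − e^(−0.01260×36.0)) = 1 / (1 − 0.6353) = 2.742
Loading dose = maintenance dose × R = 763 × 2.742 ≈ 2090 mg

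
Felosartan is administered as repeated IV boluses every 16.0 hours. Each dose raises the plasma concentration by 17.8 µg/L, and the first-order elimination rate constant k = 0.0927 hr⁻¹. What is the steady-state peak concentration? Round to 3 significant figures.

23.0 µg/L

Fraction remaining after one interval: e^(−kτ) = e^(−0.09270 × 16.0) = 0.2269
R = 1 / (1 − 0.2269) = 1.294
Css,max = 17.8 × 1.294 ≈ 23.0 µg/L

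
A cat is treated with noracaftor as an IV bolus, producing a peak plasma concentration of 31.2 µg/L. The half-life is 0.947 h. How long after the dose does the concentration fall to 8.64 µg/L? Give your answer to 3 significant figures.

k = ln 2 / 0.947 = 0.7319 h⁻¹
C(t) = C₀ e^(−kt)  ⇒  t = ln(C₀/C) / k
t = ln(31.2/8.64) / 0.7319 = 1.284 / 0.7319 ≈ 1.75 hours

1.75 hours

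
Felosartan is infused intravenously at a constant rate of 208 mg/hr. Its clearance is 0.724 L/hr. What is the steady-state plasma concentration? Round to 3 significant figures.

287 mg/L

Css = infusion rate / CL = 208 / 0.724 ≈ 287 mg/L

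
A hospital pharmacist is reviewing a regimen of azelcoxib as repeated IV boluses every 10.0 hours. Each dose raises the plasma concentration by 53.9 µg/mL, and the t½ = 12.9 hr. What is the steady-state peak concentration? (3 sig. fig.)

130 µg/mL

k = ln 2 / 12.9 = 0.05373 hr⁻¹
Fraction remaining after one interval: e^(−kτ) = e^(−0.05373 × 10.0) = 0.5843
R = 1 / (1 − 0.5843) = 2.406
Css,max = 53.9 × 2.406 ≈ 130 µg/mL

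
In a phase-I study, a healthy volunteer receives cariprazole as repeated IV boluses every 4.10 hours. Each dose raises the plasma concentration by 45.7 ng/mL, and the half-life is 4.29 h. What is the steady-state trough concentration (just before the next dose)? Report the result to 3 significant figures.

k = ln 2 / 4.29 = 0.1616 h⁻¹
Fraction remaining after one interval: e^(−kτ) = e^(−0.1616 × 4.10) = 0.5156
R = 1 / (1 − 0.5156) = 2.064
Css,max = 45.7 × 2.064 = 94.34 ng/mL
Css,min = Css,max × e^(−kτ) = 94.34 × 0.5156 ≈ 48.6 ng/mL

48.6 ng/mL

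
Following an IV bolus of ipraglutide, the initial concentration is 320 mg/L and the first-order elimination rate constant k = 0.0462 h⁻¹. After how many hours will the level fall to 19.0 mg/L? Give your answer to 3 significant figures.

61.1 hours

C(t) = C₀ e^(−kt)  ⇒  t = ln(C₀/C) / k
t = ln(320/19.0) / 0.04620 = 2.824 / 0.04620 ≈ 61.1 hours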